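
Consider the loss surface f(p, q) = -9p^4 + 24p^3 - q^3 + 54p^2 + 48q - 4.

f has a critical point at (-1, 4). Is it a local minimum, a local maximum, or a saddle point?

The mixed partial ∂²f/∂p∂q is 0, so the Hessian at any point is diag(f_pp, f_qq) = diag(36(-3p^2 + 4p + 3), -6q).
At (-1, 4): H = diag(-144, -24).
Both eigenvalues are negative, so H is negative definite: a local maximum.

local maximum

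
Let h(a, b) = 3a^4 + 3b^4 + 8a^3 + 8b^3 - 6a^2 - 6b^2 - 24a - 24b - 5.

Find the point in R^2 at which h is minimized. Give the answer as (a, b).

h(a,b) separates as P(a) + Q(b) − 5, so its minimum is min P + min Q − 5.
P'(a) = 12(a - 1)(a + 1)(a + 2) vanishes at a ∈ {-2, -1, 1}; Q'(b) = 12(b - 1)(b + 1)(b + 2) vanishes at b ∈ {-2, -1, 1}.
Local minima of P (where P''>0): P(-2)=8, P(1)=-19. Local minima of Q: Q(-2)=8, Q(1)=-19.
So the global minimum of h is P(1) + Q(1) − 5 = -19 − 19 − 5 = -43, attained at (1, 1).

(1, 1)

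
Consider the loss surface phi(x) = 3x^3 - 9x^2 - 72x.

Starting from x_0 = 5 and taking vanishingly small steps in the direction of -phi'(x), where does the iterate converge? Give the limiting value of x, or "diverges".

4

phi'(x) = 9(x - 4)(x + 2), so phi'(5) = 63.
Gradient descent moves in the -phi' direction, i.e. x is decreasing.
The nearest critical point in that direction is x = 4, where phi'' = 54 > 0 (a local minimum). The iterate converges there.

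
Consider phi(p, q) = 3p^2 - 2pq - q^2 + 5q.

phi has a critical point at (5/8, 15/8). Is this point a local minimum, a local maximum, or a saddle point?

The Hessian of phi is constant: H = [[6, -2], [-2, -2]].
det(H) = 6·(-2) − (-2)² = -16.
Since det(H) < 0, H is indefinite and the critical point is a saddle point.

saddle point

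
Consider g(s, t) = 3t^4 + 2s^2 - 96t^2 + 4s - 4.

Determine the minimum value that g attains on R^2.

-774

g(s,t) separates as P(s) + Q(t) − 4, so its minimum is min P + min Q − 4.
P'(s) = 4s + 4 vanishes at s ∈ {-1}; Q'(t) = 12t(t - 4)(t + 4) vanishes at t ∈ {-4, 0, 4}.
Local minima of P (where P''>0): P(-1)=-2. Local minima of Q: Q(-4)=-768, Q(4)=-768.
So the global minimum of g is P(-1) + Q(-4) − 4 = -2 − 768 − 4 = -774, attained at (-1, -4).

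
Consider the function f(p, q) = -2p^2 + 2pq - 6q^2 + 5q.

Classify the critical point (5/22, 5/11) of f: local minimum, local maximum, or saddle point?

The Hessian of f is constant: H = [[-4, 2], [2, -12]].
det(H) = (-4)·(-12) − 2² = 44.
det(H) > 0 and tr(H) = -16 < 0, so H is negative definite and the point is a local maximum.

local maximum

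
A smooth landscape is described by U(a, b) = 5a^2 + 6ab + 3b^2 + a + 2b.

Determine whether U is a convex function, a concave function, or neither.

convex

U is quadratic, so its Hessian is the constant matrix H = [[10, 6], [6, 6]].
det(H) = 24, tr(H) = 16.
det(H) > 0 and tr(H) > 0, so H is positive definite everywhere: convex.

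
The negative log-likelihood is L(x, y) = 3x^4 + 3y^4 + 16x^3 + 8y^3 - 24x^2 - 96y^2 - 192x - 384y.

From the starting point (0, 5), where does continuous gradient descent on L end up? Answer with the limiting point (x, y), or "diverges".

L is separable, so gradient descent decouples: x follows -∂L/∂x, y follows -∂L/∂y.
∂L/∂x = 12(x - 2)(x + 2)(x + 4); at x=0 this is -192, so x increases.
∂L/∂y = 12(y - 4)(y + 2)(y + 4); at y=5 this is 756, so y decreases.
x converges to its nearest critical value 2 (a local min of the x-part); y converges to 4. The iterate converges to (2, 4).

(2, 4)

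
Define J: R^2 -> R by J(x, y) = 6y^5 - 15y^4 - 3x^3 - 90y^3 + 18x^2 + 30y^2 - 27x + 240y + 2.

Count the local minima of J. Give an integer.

J separates as a function of x plus a function of y, so ∇J=0 decouples.
∂J/∂x = -9(x - 3)(x - 1) = 0 at x ∈ {1, 3}; ∂J/∂y = 30(y - 4)(y - 1)(y + 1)(y + 2) = 0 at y ∈ {-2, -1, 1, 4}.
The Hessian is diagonal: diag(J_xx, J_yy). Second derivatives: J_xx(1)=18, J_xx(3)=-18; J_yy(-2)=-540, J_yy(-1)=300, J_yy(1)=-540, J_yy(4)=2700.
Local minima occur where both diagonal entries positive: (1, -1), (1, 4). Count: 2.

2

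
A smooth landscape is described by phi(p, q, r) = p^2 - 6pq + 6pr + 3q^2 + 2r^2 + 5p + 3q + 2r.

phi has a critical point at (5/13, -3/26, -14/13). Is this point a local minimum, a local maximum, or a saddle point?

saddle point

The Hessian is constant: H = [[2, -6, 6], [-6, 6, 0], [6, 0, 4]].
Leading principal minors: Δ₁ = 2, Δ₂ = -24, Δ₃ = -312.
The minors fit neither the all-positive nor the alternating-sign pattern, so H is indefinite: a saddle point.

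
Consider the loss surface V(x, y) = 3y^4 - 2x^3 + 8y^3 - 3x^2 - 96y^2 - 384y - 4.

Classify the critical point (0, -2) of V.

local maximum

The mixed partial ∂²V/∂x∂y is 0, so the Hessian at any point is diag(V_xx, V_yy) = diag(-6(2x + 1), 12(3y^2 + 4y - 16)).
At (0, -2): H = diag(-6, -144).
Both eigenvalues are negative, so H is negative definite: a local maximum.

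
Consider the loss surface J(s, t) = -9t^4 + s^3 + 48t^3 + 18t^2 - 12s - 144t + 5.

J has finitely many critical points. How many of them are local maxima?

2

J separates as a function of s plus a function of t, so ∇J=0 decouples.
∂J/∂s = 3(s - 2)(s + 2) = 0 at s ∈ {-2, 2}; ∂J/∂t = -36(t - 4)(t - 1)(t + 1) = 0 at t ∈ {-1, 1, 4}.
The Hessian is diagonal: diag(J_ss, J_tt). Second derivatives: J_ss(-2)=-12, J_ss(2)=12; J_tt(-1)=-360, J_tt(1)=216, J_tt(4)=-540.
Local maxima occur where both diagonal entries negative: (-2, -1), (-2, 4). Count: 2.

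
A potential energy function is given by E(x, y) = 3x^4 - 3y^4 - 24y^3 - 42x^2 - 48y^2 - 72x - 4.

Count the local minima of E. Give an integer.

E separates as a function of x plus a function of y, so ∇E=0 decouples.
∂E/∂x = 12(x - 3)(x + 1)(x + 2) = 0 at x ∈ {-2, -1, 3}; ∂E/∂y = -12y(y + 2)(y + 4) = 0 at y ∈ {-4, -2, 0}.
The Hessian is diagonal: diag(E_xx, E_yy). Second derivatives: E_xx(-2)=60, E_xx(-1)=-48, E_xx(3)=240; E_yy(-4)=-96, E_yy(-2)=48, E_yy(0)=-96.
Local minima occur where both diagonal entries positive: (-2, -2), (3, -2). Count: 2.

2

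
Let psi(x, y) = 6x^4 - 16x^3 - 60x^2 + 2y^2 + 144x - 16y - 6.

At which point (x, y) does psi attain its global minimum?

psi(x,y) separates as P(x) + Q(y) − 6, so its minimum is min P + min Q − 6.
P'(x) = 24(x - 3)(x - 1)(x + 2) vanishes at x ∈ {-2, 1, 3}; Q'(y) = 4y - 16 vanishes at y ∈ {4}.
Local minima of P (where P''>0): P(-2)=-304, P(3)=-54. Local minima of Q: Q(4)=-32.
So the global minimum of psi is P(-2) + Q(4) − 6 = -304 − 32 − 6 = -342, attained at (-2, 4).

(-2, 4)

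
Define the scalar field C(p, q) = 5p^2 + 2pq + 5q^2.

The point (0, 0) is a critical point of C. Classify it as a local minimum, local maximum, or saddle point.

local minimum

The Hessian of C is constant: H = [[10, 2], [2, 10]].
det(H) = 10·10 − 2² = 96.
det(H) > 0 and tr(H) = 20 > 0, so H is positive definite and the point is a local minimum.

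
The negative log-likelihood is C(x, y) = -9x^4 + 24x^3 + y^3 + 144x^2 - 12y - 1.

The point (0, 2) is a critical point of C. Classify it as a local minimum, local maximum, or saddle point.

The mixed partial ∂²C/∂x∂y is 0, so the Hessian at any point is diag(C_xx, C_yy) = diag(36(-3x^2 + 4x + 8), 6y).
At (0, 2): H = diag(288, 12).
Both eigenvalues are positive, so H is positive definite: a local minimum.

local minimum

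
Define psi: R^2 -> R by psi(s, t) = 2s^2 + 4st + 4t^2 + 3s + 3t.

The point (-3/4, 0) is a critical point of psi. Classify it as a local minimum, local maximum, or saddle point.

The Hessian of psi is constant: H = [[4, 4], [4, 8]].
det(H) = 4·8 − 4² = 16.
det(H) > 0 and tr(H) = 12 > 0, so H is positive definite and the point is a local minimum.

local minimum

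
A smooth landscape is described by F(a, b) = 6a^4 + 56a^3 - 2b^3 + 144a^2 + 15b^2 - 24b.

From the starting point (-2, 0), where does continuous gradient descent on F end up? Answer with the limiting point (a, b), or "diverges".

F is separable, so gradient descent decouples: a follows -∂F/∂a, b follows -∂F/∂b.
∂F/∂a = 24a(a + 3)(a + 4); at a=-2 this is -96, so a increases.
∂F/∂b = -6(b - 4)(b - 1); at b=0 this is -24, so b increases.
a converges to its nearest critical value 0 (a local min of the a-part); b converges to 1. The iterate converges to (0, 1).

(0, 1)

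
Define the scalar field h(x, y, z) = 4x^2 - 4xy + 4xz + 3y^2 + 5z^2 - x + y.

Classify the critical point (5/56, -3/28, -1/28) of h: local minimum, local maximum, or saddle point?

The Hessian is constant: H = [[8, -4, 4], [-4, 6, 0], [4, 0, 10]].
Leading principal minors: Δ₁ = 8, Δ₂ = 32, Δ₃ = 224.
All leading minors are positive, so H is positive definite: a local minimum.

local minimum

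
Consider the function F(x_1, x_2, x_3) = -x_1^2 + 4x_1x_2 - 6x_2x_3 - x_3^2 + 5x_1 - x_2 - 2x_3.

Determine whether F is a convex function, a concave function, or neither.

F is quadratic, so its Hessian is the constant matrix H = [[-2, 4, 0], [4, 0, -6], [0, -6, -2]].
Leading principal minors: -2, -16, 104.
Neither pattern holds ⇒ H is indefinite ⇒ neither convex nor concave.

neither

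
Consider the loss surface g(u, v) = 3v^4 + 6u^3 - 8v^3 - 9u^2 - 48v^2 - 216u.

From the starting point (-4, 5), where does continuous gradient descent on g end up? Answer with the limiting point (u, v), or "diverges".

diverges

g is separable, so gradient descent decouples: u follows -∂g/∂u, v follows -∂g/∂v.
∂g/∂u = 18(u - 4)(u + 3); at u=-4 this is 144, so u decreases.
∂g/∂v = 12v(v - 4)(v + 2); at v=5 this is 420, so v decreases.
The u-coordinate has no critical point in that direction and runs off to infinity.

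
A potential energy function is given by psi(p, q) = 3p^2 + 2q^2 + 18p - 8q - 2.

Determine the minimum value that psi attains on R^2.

-37

psi(p,q) separates as A(p) + B(q) − 2, so its minimum is min A + min B − 2.
A'(p) = 6p + 18 vanishes at p ∈ {-3}; B'(q) = 4q - 8 vanishes at q ∈ {2}.
Local minima of A (where A''>0): A(-3)=-27. Local minima of B: B(2)=-8.
So the global minimum of psi is A(-3) + B(2) − 2 = -27 − 8 − 2 = -37, attained at (-3, 2).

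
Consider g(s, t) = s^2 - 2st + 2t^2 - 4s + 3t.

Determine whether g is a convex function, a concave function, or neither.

g is quadratic, so its Hessian is the constant matrix H = [[2, -2], [-2, 4]].
det(H) = 4, tr(H) = 6.
det(H) > 0 and tr(H) > 0, so H is positive definite everywhere: convex.

convex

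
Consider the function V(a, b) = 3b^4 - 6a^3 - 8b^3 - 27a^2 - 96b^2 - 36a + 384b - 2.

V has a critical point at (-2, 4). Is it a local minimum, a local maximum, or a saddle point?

local minimum

The mixed partial ∂²V/∂a∂b is 0, so the Hessian at any point is diag(V_aa, V_bb) = diag(-18(2a + 3), 12(3b^2 - 4b - 16)).
At (-2, 4): H = diag(18, 192).
Both eigenvalues are positive, so H is positive definite: a local minimum.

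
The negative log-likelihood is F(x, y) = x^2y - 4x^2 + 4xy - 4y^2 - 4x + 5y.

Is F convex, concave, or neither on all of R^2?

The term x^2y is cubic, so the Hessian is not constant.
∂²F/∂x² = 2y - 8, which takes both signs as y varies (negative for sufficiently negative y). A diagonal entry of the Hessian changing sign means the Hessian is neither positive- nor negative-semidefinite on all of R^2.

neither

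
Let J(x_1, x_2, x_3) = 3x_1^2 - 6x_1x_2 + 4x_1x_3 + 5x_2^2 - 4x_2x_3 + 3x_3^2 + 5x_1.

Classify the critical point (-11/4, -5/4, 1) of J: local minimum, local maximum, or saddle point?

The Hessian is constant: H = [[6, -6, 4], [-6, 10, -4], [4, -4, 6]].
Leading principal minors: Δ₁ = 6, Δ₂ = 24, Δ₃ = 80.
All leading minors are positive, so H is positive definite: a local minimum.

local minimum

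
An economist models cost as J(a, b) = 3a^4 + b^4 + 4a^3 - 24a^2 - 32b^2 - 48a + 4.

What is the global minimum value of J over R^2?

-364

J(a,b) separates as P(a) + Q(b) + 4, so its minimum is min P + min Q + 4.
P'(a) = 12(a - 2)(a + 1)(a + 2) vanishes at a ∈ {-2, -1, 2}; Q'(b) = 4b(b - 4)(b + 4) vanishes at b ∈ {-4, 0, 4}.
Local minima of P (where P''>0): P(-2)=16, P(2)=-112. Local minima of Q: Q(-4)=-256, Q(4)=-256.
So the global minimum of J is P(2) + Q(-4) + 4 = -112 − 256 + 4 = -364, attained at (2, -4).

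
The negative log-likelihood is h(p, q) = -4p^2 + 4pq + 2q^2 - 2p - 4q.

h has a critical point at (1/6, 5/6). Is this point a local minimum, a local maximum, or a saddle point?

The Hessian of h is constant: H = [[-8, 4], [4, 4]].
det(H) = (-8)·4 − 4² = -48.
Since det(H) < 0, H is indefinite and the critical point is a saddle point.

saddle point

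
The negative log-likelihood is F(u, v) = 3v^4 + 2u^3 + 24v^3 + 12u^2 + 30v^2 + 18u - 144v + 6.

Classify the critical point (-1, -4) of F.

local minimum

The mixed partial ∂²F/∂u∂v is 0, so the Hessian at any point is diag(F_uu, F_vv) = diag(12(u + 2), 12(3v^2 + 12v + 5)).
At (-1, -4): H = diag(12, 60).
Both eigenvalues are positive, so H is positive definite: a local minimum.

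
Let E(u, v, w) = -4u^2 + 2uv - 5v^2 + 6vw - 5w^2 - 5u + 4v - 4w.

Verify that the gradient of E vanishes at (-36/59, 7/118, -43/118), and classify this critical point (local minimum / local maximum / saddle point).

∇E = (-8u + 2v - 5, 2u - 10v + 6w + 4, 6v - 10w - 4); substituting (-36/59, 7/118, -43/118) gives ∇E = (0, 0, 0), so (-36/59, 7/118, -43/118) is indeed a critical point.
The Hessian is constant: H = [[-8, 2, 0], [2, -10, 6], [0, 6, -10]].
Leading principal minors: Δ₁ = -8, Δ₂ = 76, Δ₃ = -472.
The minors alternate sign starting negative (−, +, −), so H is negative definite: a local maximum.

local maximum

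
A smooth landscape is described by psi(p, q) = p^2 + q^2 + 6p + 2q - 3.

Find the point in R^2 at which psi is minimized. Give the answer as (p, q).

(-3, -1)

psi(p,q) separates as A(p) + B(q) − 3, so its minimum is min A + min B − 3.
A'(p) = 2p + 6 vanishes at p ∈ {-3}; B'(q) = 2q + 2 vanishes at q ∈ {-1}.
Local minima of A (where A''>0): A(-3)=-9. Local minima of B: B(-1)=-1.
So the global minimum of psi is A(-3) + B(-1) − 3 = -9 − 1 − 3 = -13, attained at (-3, -1).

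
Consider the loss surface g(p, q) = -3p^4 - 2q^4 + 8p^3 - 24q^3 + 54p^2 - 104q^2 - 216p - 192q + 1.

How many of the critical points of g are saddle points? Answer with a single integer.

g separates as a function of p plus a function of q, so ∇g=0 decouples.
∂g/∂p = -12(p - 3)(p - 2)(p + 3) = 0 at p ∈ {-3, 2, 3}; ∂g/∂q = -8(q + 2)(q + 3)(q + 4) = 0 at q ∈ {-4, -3, -2}.
The Hessian is diagonal: diag(g_pp, g_qq). Second derivatives: g_pp(-3)=-360, g_pp(2)=60, g_pp(3)=-72; g_qq(-4)=-16, g_qq(-3)=8, g_qq(-2)=-16.
Saddle points occur where the two diagonal entries have opposite signs: (-3, -3), (2, -4), (2, -2), (3, -3). Count: 4.

4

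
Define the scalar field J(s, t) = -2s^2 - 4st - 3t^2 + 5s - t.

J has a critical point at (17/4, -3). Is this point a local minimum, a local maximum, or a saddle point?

local maximum

The Hessian of J is constant: H = [[-4, -4], [-4, -6]].
det(H) = (-4)·(-6) − (-4)² = 8.
det(H) > 0 and tr(H) = -10 < 0, so H is negative definite and the point is a local maximum.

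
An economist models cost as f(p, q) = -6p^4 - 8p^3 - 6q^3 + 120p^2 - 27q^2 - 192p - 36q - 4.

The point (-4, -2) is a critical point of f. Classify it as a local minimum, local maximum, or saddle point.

saddle point

The mixed partial ∂²f/∂p∂q is 0, so the Hessian at any point is diag(f_pp, f_qq) = diag(24(-3p^2 - 2p + 10), -18(2q + 3)).
At (-4, -2): H = diag(-720, 18).
The eigenvalues have opposite signs, so H is indefinite: a saddle point.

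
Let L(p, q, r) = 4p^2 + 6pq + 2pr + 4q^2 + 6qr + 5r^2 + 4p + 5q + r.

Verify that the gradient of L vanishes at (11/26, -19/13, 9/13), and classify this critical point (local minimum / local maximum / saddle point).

∇L = (8p + 6q + 2r + 4, 6p + 8q + 6r + 5, 2p + 6q + 10r + 1); substituting (11/26, -19/13, 9/13) gives ∇L = (0, 0, 0), so (11/26, -19/13, 9/13) is indeed a critical point.
The Hessian is constant: H = [[8, 6, 2], [6, 8, 6], [2, 6, 10]].
Leading principal minors: Δ₁ = 8, Δ₂ = 28, Δ₃ = 104.
All leading minors are positive, so H is positive definite: a local minimum.

local minimum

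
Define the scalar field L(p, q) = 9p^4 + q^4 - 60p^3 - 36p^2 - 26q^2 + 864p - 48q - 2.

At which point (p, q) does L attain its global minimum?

(-2, 4)

L(p,q) separates as A(p) + B(q) − 2, so its minimum is min A + min B − 2.
A'(p) = 36(p - 4)(p - 3)(p + 2) vanishes at p ∈ {-2, 3, 4}; B'(q) = 4(q - 4)(q + 1)(q + 3) vanishes at q ∈ {-3, -1, 4}.
Local minima of A (where A''>0): A(-2)=-1248, A(4)=1344. Local minima of B: B(-3)=-9, B(4)=-352.
So the global minimum of L is A(-2) + B(4) − 2 = -1248 − 352 − 2 = -1602, attained at (-2, 4).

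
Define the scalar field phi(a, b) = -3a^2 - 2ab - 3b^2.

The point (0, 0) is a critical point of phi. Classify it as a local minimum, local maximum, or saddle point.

The Hessian of phi is constant: H = [[-6, -2], [-2, -6]].
det(H) = (-6)·(-6) − (-2)² = 32.
det(H) > 0 and tr(H) = -12 < 0, so H is negative definite and the point is a local maximum.

local maximum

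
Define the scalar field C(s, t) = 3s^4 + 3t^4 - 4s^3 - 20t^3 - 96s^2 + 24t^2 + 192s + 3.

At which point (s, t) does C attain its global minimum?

C(s,t) separates as P(s) + Q(t) + 3, so its minimum is min P + min Q + 3.
P'(s) = 12(s - 4)(s - 1)(s + 4) vanishes at s ∈ {-4, 1, 4}; Q'(t) = 12t(t - 4)(t - 1) vanishes at t ∈ {0, 1, 4}.
Local minima of P (where P''>0): P(-4)=-1280, P(4)=-256. Local minima of Q: Q(0)=0, Q(4)=-128.
So the global minimum of C is P(-4) + Q(4) + 3 = -1280 − 128 + 3 = -1405, attained at (-4, 4).

(-4, 4)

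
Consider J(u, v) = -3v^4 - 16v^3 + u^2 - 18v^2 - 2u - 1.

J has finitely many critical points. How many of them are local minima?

1

J separates as a function of u plus a function of v, so ∇J=0 decouples.
∂J/∂u = 2(u - 1) = 0 at u ∈ {1}; ∂J/∂v = -12v(v + 1)(v + 3) = 0 at v ∈ {-3, -1, 0}.
The Hessian is diagonal: diag(J_uu, J_vv). Second derivatives: J_uu(1)=2; J_vv(-3)=-72, J_vv(-1)=24, J_vv(0)=-36.
Local minima occur where both diagonal entries positive: (1, -1). Count: 1.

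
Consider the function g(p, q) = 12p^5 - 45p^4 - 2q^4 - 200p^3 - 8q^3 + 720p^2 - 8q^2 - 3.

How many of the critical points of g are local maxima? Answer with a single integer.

g separates as a function of p plus a function of q, so ∇g=0 decouples.
∂g/∂p = 60p(p - 4)(p - 2)(p + 3) = 0 at p ∈ {-3, 0, 2, 4}; ∂g/∂q = -8q(q + 1)(q + 2) = 0 at q ∈ {-2, -1, 0}.
The Hessian is diagonal: diag(g_pp, g_qq). Second derivatives: g_pp(-3)=-6300, g_pp(0)=1440, g_pp(2)=-1200, g_pp(4)=3360; g_qq(-2)=-16, g_qq(-1)=8, g_qq(0)=-16.
Local maxima occur where both diagonal entries negative: (-3, -2), (-3, 0), (2, -2), (2, 0). Count: 4.

4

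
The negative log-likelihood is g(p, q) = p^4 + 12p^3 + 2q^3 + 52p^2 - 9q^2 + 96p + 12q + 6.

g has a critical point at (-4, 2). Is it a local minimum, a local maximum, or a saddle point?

local minimum

The mixed partial ∂²g/∂p∂q is 0, so the Hessian at any point is diag(g_pp, g_qq) = diag(4(3p^2 + 18p + 26), 6(2q - 3)).
At (-4, 2): H = diag(8, 6).
Both eigenvalues are positive, so H is positive definite: a local minimum.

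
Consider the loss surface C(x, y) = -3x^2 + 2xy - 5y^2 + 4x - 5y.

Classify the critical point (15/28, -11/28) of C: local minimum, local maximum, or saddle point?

The Hessian of C is constant: H = [[-6, 2], [2, -10]].
det(H) = (-6)·(-10) − 2² = 56.
det(H) > 0 and tr(H) = -16 < 0, so H is negative definite and the point is a local maximum.

local maximum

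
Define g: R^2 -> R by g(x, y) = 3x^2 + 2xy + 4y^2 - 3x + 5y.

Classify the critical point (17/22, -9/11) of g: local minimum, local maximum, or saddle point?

The Hessian of g is constant: H = [[6, 2], [2, 8]].
det(H) = 6·8 − 2² = 44.
det(H) > 0 and tr(H) = 14 > 0, so H is positive definite and the point is a local minimum.

local minimum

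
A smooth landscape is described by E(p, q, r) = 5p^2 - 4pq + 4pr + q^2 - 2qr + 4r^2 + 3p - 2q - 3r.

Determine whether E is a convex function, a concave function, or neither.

E is quadratic, so its Hessian is the constant matrix H = [[10, -4, 4], [-4, 2, -2], [4, -2, 8]].
Leading principal minors: 10, 4, 24.
All positive ⇒ H ≻ 0 ⇒ convex.

convex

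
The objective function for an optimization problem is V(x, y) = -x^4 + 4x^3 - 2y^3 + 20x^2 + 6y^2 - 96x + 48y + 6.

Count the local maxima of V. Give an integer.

2

V separates as a function of x plus a function of y, so ∇V=0 decouples.
∂V/∂x = -4(x - 4)(x - 2)(x + 3) = 0 at x ∈ {-3, 2, 4}; ∂V/∂y = -6(y - 4)(y + 2) = 0 at y ∈ {-2, 4}.
The Hessian is diagonal: diag(V_xx, V_yy). Second derivatives: V_xx(-3)=-140, V_xx(2)=40, V_xx(4)=-56; V_yy(-2)=36, V_yy(4)=-36.
Local maxima occur where both diagonal entries negative: (-3, 4), (4, 4). Count: 2.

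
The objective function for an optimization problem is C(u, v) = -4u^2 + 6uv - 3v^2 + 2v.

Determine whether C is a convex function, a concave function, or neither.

concave

C is quadratic, so its Hessian is the constant matrix H = [[-8, 6], [6, -6]].
det(H) = 12, tr(H) = -14.
det(H) > 0 and tr(H) < 0, so H is negative definite everywhere: concave.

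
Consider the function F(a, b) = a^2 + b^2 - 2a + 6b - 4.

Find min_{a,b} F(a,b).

F(a,b) separates as P(a) + Q(b) − 4, so its minimum is min P + min Q − 4.
P'(a) = 2a - 2 vanishes at a ∈ {1}; Q'(b) = 2b + 6 vanishes at b ∈ {-3}.
Local minima of P (where P''>0): P(1)=-1. Local minima of Q: Q(-3)=-9.
So the global minimum of F is P(1) + Q(-3) − 4 = -1 − 9 − 4 = -14, attained at (1, -3).

-14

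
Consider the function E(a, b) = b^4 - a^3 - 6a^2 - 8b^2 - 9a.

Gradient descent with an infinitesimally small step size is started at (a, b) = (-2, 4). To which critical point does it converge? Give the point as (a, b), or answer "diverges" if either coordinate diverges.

(-3, 2)

E is separable, so gradient descent decouples: a follows -∂E/∂a, b follows -∂E/∂b.
∂E/∂a = -3(a + 1)(a + 3); at a=-2 this is 3, so a decreases.
∂E/∂b = 4b(b - 2)(b + 2); at b=4 this is 192, so b decreases.
a converges to its nearest critical value -3 (a local min of the a-part); b converges to 2. The iterate converges to (-3, 2).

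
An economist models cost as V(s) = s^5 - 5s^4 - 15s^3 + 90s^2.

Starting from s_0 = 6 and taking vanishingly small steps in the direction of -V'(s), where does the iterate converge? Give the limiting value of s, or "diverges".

V'(s) = 5s(s - 4)(s - 3)(s + 3), so V'(6) = 1620.
Gradient descent moves in the -V' direction, i.e. s is decreasing.
The nearest critical point in that direction is s = 4, where V'' = 140 > 0 (a local minimum). The iterate converges there.

4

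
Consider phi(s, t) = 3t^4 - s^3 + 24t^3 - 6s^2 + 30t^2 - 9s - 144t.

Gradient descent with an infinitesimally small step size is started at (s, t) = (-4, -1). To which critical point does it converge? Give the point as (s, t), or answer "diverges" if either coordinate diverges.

phi is separable, so gradient descent decouples: s follows -∂phi/∂s, t follows -∂phi/∂t.
∂phi/∂s = -3(s + 1)(s + 3); at s=-4 this is -9, so s increases.
∂phi/∂t = 12(t - 1)(t + 3)(t + 4); at t=-1 this is -144, so t increases.
s converges to its nearest critical value -3 (a local min of the s-part); t converges to 1. The iterate converges to (-3, 1).

(-3, 1)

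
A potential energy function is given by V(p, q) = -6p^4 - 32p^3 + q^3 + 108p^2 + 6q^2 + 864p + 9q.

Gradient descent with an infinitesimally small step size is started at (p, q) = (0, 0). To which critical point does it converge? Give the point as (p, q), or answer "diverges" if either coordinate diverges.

V is separable, so gradient descent decouples: p follows -∂V/∂p, q follows -∂V/∂q.
∂V/∂p = -24(p - 3)(p + 3)(p + 4); at p=0 this is 864, so p decreases.
∂V/∂q = 3(q + 1)(q + 3); at q=0 this is 9, so q decreases.
p converges to its nearest critical value -3 (a local min of the p-part); q converges to -1. The iterate converges to (-3, -1).

(-3, -1)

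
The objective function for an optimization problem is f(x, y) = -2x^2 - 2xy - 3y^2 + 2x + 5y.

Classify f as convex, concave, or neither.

f is quadratic, so its Hessian is the constant matrix H = [[-4, -2], [-2, -6]].
det(H) = 20, tr(H) = -10.
det(H) > 0 and tr(H) < 0, so H is negative definite everywhere: concave.

concave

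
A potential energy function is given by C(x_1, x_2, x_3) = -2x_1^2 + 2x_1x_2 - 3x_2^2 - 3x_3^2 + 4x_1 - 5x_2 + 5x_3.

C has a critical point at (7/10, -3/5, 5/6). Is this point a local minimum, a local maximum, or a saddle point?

local maximum

The Hessian is constant: H = [[-4, 2, 0], [2, -6, 0], [0, 0, -6]].
Leading principal minors: Δ₁ = -4, Δ₂ = 20, Δ₃ = -120.
The minors alternate sign starting negative (−, +, −), so H is negative definite: a local maximum.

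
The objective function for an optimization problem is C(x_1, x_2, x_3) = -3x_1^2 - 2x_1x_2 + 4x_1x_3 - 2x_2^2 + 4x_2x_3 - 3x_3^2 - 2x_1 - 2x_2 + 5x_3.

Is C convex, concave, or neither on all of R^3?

concave

C is quadratic, so its Hessian is the constant matrix H = [[-6, -2, 4], [-2, -4, 4], [4, 4, -6]].
Leading principal minors: -6, 20, -24.
Signs alternate −, +, − ⇒ H ≺ 0 ⇒ concave.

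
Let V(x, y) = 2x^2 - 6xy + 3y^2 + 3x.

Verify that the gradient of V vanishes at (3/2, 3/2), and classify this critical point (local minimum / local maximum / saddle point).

saddle point

∇V = (4x - 6y + 3, -6x + 6y); substituting (3/2, 3/2) gives ∇V = (0, 0), so (3/2, 3/2) is indeed a critical point.
The Hessian of V is constant: H = [[4, -6], [-6, 6]].
det(H) = 4·6 − (-6)² = -12.
Since det(H) < 0, H is indefinite and the critical point is a saddle point.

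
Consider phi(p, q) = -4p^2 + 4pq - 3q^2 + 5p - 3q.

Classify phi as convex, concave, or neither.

concave

phi is quadratic, so its Hessian is the constant matrix H = [[-8, 4], [4, -6]].
det(H) = 32, tr(H) = -14.
det(H) > 0 and tr(H) < 0, so H is negative definite everywhere: concave.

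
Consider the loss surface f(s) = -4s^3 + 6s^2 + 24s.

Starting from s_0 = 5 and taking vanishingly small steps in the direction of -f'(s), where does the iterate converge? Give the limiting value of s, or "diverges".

f'(s) = -12(s - 2)(s + 1), so f'(5) = -216.
Gradient descent moves in the -f' direction, i.e. s is increasing.
There is no critical point above s=5, and f' keeps the same sign, so the iterate runs off to +∞.

diverges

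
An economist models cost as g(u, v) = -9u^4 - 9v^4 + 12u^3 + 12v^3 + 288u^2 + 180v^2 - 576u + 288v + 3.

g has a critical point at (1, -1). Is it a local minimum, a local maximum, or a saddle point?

local minimum

The mixed partial ∂²g/∂u∂v is 0, so the Hessian at any point is diag(g_uu, g_vv) = diag(36(-3u^2 + 2u + 16), 36(-3v^2 + 2v + 10)).
At (1, -1): H = diag(540, 180).
Both eigenvalues are positive, so H is positive definite: a local minimum.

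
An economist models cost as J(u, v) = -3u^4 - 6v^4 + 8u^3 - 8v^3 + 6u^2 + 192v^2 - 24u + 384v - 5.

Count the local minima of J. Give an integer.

1

J separates as a function of u plus a function of v, so ∇J=0 decouples.
∂J/∂u = -12(u - 2)(u - 1)(u + 1) = 0 at u ∈ {-1, 1, 2}; ∂J/∂v = -24(v - 4)(v + 1)(v + 4) = 0 at v ∈ {-4, -1, 4}.
The Hessian is diagonal: diag(J_uu, J_vv). Second derivatives: J_uu(-1)=-72, J_uu(1)=24, J_uu(2)=-36; J_vv(-4)=-576, J_vv(-1)=360, J_vv(4)=-960.
Local minima occur where both diagonal entries positive: (1, -1). Count: 1.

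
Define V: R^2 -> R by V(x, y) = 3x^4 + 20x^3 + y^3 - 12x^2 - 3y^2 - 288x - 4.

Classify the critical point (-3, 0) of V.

local maximum

The mixed partial ∂²V/∂x∂y is 0, so the Hessian at any point is diag(V_xx, V_yy) = diag(12(3x^2 + 10x - 2), 6(y - 1)).
At (-3, 0): H = diag(-60, -6).
Both eigenvalues are negative, so H is negative definite: a local maximum.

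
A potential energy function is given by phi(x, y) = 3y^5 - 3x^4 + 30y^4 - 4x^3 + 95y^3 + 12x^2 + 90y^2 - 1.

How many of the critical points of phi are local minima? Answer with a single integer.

phi separates as a function of x plus a function of y, so ∇phi=0 decouples.
∂phi/∂x = -12x(x - 1)(x + 2) = 0 at x ∈ {-2, 0, 1}; ∂phi/∂y = 15y(y + 1)(y + 3)(y + 4) = 0 at y ∈ {-4, -3, -1, 0}.
The Hessian is diagonal: diag(phi_xx, phi_yy). Second derivatives: phi_xx(-2)=-72, phi_xx(0)=24, phi_xx(1)=-36; phi_yy(-4)=-180, phi_yy(-3)=90, phi_yy(-1)=-90, phi_yy(0)=180.
Local minima occur where both diagonal entries positive: (0, -3), (0, 0). Count: 2.

2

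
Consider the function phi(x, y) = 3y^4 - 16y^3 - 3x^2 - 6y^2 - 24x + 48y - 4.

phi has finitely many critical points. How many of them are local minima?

phi separates as a function of x plus a function of y, so ∇phi=0 decouples.
∂phi/∂x = -6(x + 4) = 0 at x ∈ {-4}; ∂phi/∂y = 12(y - 4)(y - 1)(y + 1) = 0 at y ∈ {-1, 1, 4}.
The Hessian is diagonal: diag(phi_xx, phi_yy). Second derivatives: phi_xx(-4)=-6; phi_yy(-1)=120, phi_yy(1)=-72, phi_yy(4)=180.
Local minima occur where both diagonal entries positive: none. Count: 0.

0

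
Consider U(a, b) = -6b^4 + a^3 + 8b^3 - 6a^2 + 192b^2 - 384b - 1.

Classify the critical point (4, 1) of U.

The mixed partial ∂²U/∂a∂b is 0, so the Hessian at any point is diag(U_aa, U_bb) = diag(6(a - 2), 24(-3b^2 + 2b + 16)).
At (4, 1): H = diag(12, 360).
Both eigenvalues are positive, so H is positive definite: a local minimum.

local minimum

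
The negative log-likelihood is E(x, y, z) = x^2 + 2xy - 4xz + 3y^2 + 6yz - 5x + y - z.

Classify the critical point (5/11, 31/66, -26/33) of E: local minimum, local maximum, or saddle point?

saddle point

The Hessian is constant: H = [[2, 2, -4], [2, 6, 6], [-4, 6, 0]].
Leading principal minors: Δ₁ = 2, Δ₂ = 8, Δ₃ = -264.
The minors fit neither the all-positive nor the alternating-sign pattern, so H is indefinite: a saddle point.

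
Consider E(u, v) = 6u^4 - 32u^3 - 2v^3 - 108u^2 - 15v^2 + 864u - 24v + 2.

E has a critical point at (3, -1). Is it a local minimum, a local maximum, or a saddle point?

The mixed partial ∂²E/∂u∂v is 0, so the Hessian at any point is diag(E_uu, E_vv) = diag(24(3u^2 - 8u - 9), -6(2v + 5)).
At (3, -1): H = diag(-144, -18).
Both eigenvalues are negative, so H is negative definite: a local maximum.

local maximum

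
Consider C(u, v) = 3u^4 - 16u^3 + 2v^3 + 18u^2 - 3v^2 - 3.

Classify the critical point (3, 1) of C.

The mixed partial ∂²C/∂u∂v is 0, so the Hessian at any point is diag(C_uu, C_vv) = diag(12(3u^2 - 8u + 3), 6(2v - 1)).
At (3, 1): H = diag(72, 6).
Both eigenvalues are positive, so H is positive definite: a local minimum.

local minimum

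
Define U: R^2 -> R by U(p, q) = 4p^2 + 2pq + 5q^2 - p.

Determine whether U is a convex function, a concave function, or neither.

convex

U is quadratic, so its Hessian is the constant matrix H = [[8, 2], [2, 10]].
det(H) = 76, tr(H) = 18.
det(H) > 0 and tr(H) > 0, so H is positive definite everywhere: convex.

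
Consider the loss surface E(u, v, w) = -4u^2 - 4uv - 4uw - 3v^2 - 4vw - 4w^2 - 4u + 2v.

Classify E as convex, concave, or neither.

E is quadratic, so its Hessian is the constant matrix H = [[-8, -4, -4], [-4, -6, -4], [-4, -4, -8]].
Leading principal minors: -8, 32, -160.
Signs alternate −, +, − ⇒ H ≺ 0 ⇒ concave.

concave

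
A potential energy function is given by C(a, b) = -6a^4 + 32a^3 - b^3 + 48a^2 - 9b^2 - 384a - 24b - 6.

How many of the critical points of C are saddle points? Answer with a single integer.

C separates as a function of a plus a function of b, so ∇C=0 decouples.
∂C/∂a = -24(a - 4)(a - 2)(a + 2) = 0 at a ∈ {-2, 2, 4}; ∂C/∂b = -3(b + 2)(b + 4) = 0 at b ∈ {-4, -2}.
The Hessian is diagonal: diag(C_aa, C_bb). Second derivatives: C_aa(-2)=-576, C_aa(2)=192, C_aa(4)=-288; C_bb(-4)=6, C_bb(-2)=-6.
Saddle points occur where the two diagonal entries have opposite signs: (-2, -4), (2, -2), (4, -4). Count: 3.

3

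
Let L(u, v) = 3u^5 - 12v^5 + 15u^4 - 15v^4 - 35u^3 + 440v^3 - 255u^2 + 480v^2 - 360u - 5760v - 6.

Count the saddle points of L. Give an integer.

8

L separates as a function of u plus a function of v, so ∇L=0 decouples.
∂L/∂u = 15(u - 3)(u + 1)(u + 2)(u + 4) = 0 at u ∈ {-4, -2, -1, 3}; ∂L/∂v = -60(v - 4)(v - 2)(v + 3)(v + 4) = 0 at v ∈ {-4, -3, 2, 4}.
The Hessian is diagonal: diag(L_uu, L_vv). Second derivatives: L_uu(-4)=-630, L_uu(-2)=150, L_uu(-1)=-180, L_uu(3)=2100; L_vv(-4)=2880, L_vv(-3)=-2100, L_vv(2)=3600, L_vv(4)=-6720.
Saddle points occur where the two diagonal entries have opposite signs: (-4, -4), (-4, 2), (-2, -3), (-2, 4), (-1, -4), (-1, 2), (3, -3), (3, 4). Count: 8.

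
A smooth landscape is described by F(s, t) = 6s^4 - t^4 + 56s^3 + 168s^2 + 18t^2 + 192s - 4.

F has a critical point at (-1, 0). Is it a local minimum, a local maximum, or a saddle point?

local minimum

The mixed partial ∂²F/∂s∂t is 0, so the Hessian at any point is diag(F_ss, F_tt) = diag(24(3s^2 + 14s + 14), 12(-t^2 + 3)).
At (-1, 0): H = diag(72, 36).
Both eigenvalues are positive, so H is positive definite: a local minimum.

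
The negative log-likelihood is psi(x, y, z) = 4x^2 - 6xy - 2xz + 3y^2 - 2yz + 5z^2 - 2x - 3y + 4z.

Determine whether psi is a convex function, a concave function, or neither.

psi is quadratic, so its Hessian is the constant matrix H = [[8, -6, -2], [-6, 6, -2], [-2, -2, 10]].
Leading principal minors: 8, 12, 16.
All positive ⇒ H ≻ 0 ⇒ convex.

convex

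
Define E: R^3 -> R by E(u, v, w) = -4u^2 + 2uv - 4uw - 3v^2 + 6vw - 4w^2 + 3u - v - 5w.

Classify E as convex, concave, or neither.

E is quadratic, so its Hessian is the constant matrix H = [[-8, 2, -4], [2, -6, 6], [-4, 6, -8]].
Leading principal minors: -8, 44, -64.
Signs alternate −, +, − ⇒ H ≺ 0 ⇒ concave.

concave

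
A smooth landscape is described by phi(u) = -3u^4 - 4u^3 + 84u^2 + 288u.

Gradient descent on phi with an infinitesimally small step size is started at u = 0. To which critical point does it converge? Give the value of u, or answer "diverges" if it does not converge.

phi'(u) = -12(u - 4)(u + 2)(u + 3), so phi'(0) = 288.
Gradient descent moves in the -phi' direction, i.e. u is decreasing.
The nearest critical point in that direction is u = -2, where phi'' = 72 > 0 (a local minimum). The iterate converges there.

-2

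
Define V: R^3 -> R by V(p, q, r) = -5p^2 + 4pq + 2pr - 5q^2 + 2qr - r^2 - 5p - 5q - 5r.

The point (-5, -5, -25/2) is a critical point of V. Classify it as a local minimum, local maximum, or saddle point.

The Hessian is constant: H = [[-10, 4, 2], [4, -10, 2], [2, 2, -2]].
Leading principal minors: Δ₁ = -10, Δ₂ = 84, Δ₃ = -56.
The minors alternate sign starting negative (−, +, −), so H is negative definite: a local maximum.

local maximum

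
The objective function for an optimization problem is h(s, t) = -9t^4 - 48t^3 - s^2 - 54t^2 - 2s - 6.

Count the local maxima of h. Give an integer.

2

h separates as a function of s plus a function of t, so ∇h=0 decouples.
∂h/∂s = -2(s + 1) = 0 at s ∈ {-1}; ∂h/∂t = -36t(t + 1)(t + 3) = 0 at t ∈ {-3, -1, 0}.
The Hessian is diagonal: diag(h_ss, h_tt). Second derivatives: h_ss(-1)=-2; h_tt(-3)=-216, h_tt(-1)=72, h_tt(0)=-108.
Local maxima occur where both diagonal entries negative: (-1, -3), (-1, 0). Count: 2.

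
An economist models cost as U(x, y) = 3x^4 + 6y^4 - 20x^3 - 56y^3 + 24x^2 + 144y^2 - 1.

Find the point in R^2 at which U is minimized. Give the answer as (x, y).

U(x,y) separates as P(x) + Q(y) − 1, so its minimum is min P + min Q − 1.
P'(x) = 12x(x - 4)(x - 1) vanishes at x ∈ {0, 1, 4}; Q'(y) = 24y(y - 4)(y - 3) vanishes at y ∈ {0, 3, 4}.
Local minima of P (where P''>0): P(0)=0, P(4)=-128. Local minima of Q: Q(0)=0, Q(4)=256.
So the global minimum of U is P(4) + Q(0) − 1 = -128 + 0 − 1 = -129, attained at (4, 0).

(4, 0)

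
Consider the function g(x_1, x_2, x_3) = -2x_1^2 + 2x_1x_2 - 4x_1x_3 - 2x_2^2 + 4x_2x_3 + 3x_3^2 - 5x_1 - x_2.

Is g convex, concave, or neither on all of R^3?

g is quadratic, so its Hessian is the constant matrix H = [[-4, 2, -4], [2, -4, 4], [-4, 4, 6]].
Leading principal minors: -4, 12, 136.
Neither pattern holds ⇒ H is indefinite ⇒ neither convex nor concave.

neither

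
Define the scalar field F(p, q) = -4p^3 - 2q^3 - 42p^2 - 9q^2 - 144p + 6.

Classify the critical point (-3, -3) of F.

The mixed partial ∂²F/∂p∂q is 0, so the Hessian at any point is diag(F_pp, F_qq) = diag(-12(2p + 7), -6(2q + 3)).
At (-3, -3): H = diag(-12, 18).
The eigenvalues have opposite signs, so H is indefinite: a saddle point.

saddle point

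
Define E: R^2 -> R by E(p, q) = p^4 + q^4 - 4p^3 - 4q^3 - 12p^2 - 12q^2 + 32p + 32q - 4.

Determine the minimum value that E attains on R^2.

E(p,q) separates as A(p) + B(q) − 4, so its minimum is min A + min B − 4.
A'(p) = 4(p - 4)(p - 1)(p + 2) vanishes at p ∈ {-2, 1, 4}; B'(q) = 4(q - 4)(q - 1)(q + 2) vanishes at q ∈ {-2, 1, 4}.
Local minima of A (where A''>0): A(-2)=-64, A(4)=-64. Local minima of B: B(-2)=-64, B(4)=-64.
So the global minimum of E is A(-2) + B(-2) − 4 = -64 − 64 − 4 = -132, attained at (-2, -2).

-132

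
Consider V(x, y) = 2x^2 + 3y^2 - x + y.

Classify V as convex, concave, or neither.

V is quadratic, so its Hessian is the constant matrix H = [[4, 0], [0, 6]].
det(H) = 24, tr(H) = 10.
det(H) > 0 and tr(H) > 0, so H is positive definite everywhere: convex.

convex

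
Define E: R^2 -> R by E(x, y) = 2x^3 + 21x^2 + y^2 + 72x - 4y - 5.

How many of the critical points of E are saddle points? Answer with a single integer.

E separates as a function of x plus a function of y, so ∇E=0 decouples.
∂E/∂x = 6(x + 3)(x + 4) = 0 at x ∈ {-4, -3}; ∂E/∂y = 2(y - 2) = 0 at y ∈ {2}.
The Hessian is diagonal: diag(E_xx, E_yy). Second derivatives: E_xx(-4)=-6, E_xx(-3)=6; E_yy(2)=2.
Saddle points occur where the two diagonal entries have opposite signs: (-4, 2). Count: 1.

1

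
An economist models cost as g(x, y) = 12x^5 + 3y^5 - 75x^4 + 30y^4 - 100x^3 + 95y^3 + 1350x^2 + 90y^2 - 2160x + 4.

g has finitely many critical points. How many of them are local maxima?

4

g separates as a function of x plus a function of y, so ∇g=0 decouples.
∂g/∂x = 60(x - 4)(x - 3)(x - 1)(x + 3) = 0 at x ∈ {-3, 1, 3, 4}; ∂g/∂y = 15y(y + 1)(y + 3)(y + 4) = 0 at y ∈ {-4, -3, -1, 0}.
The Hessian is diagonal: diag(g_xx, g_yy). Second derivatives: g_xx(-3)=-10080, g_xx(1)=1440, g_xx(3)=-720, g_xx(4)=1260; g_yy(-4)=-180, g_yy(-3)=90, g_yy(-1)=-90, g_yy(0)=180.
Local maxima occur where both diagonal entries negative: (-3, -4), (-3, -1), (3, -4), (3, -1). Count: 4.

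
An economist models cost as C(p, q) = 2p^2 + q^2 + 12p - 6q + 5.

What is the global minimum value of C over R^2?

C(p,q) separates as A(p) + B(q) + 5, so its minimum is min A + min B + 5.
A'(p) = 4p + 12 vanishes at p ∈ {-3}; B'(q) = 2q - 6 vanishes at q ∈ {3}.
Local minima of A (where A''>0): A(-3)=-18. Local minima of B: B(3)=-9.
So the global minimum of C is A(-3) + B(3) + 5 = -18 − 9 + 5 = -22, attained at (-3, 3).

-22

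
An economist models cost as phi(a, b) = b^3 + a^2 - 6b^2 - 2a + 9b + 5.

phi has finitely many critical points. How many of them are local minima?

phi separates as a function of a plus a function of b, so ∇phi=0 decouples.
∂phi/∂a = 2(a - 1) = 0 at a ∈ {1}; ∂phi/∂b = 3(b - 3)(b - 1) = 0 at b ∈ {1, 3}.
The Hessian is diagonal: diag(phi_aa, phi_bb). Second derivatives: phi_aa(1)=2; phi_bb(1)=-6, phi_bb(3)=6.
Local minima occur where both diagonal entries positive: (1, 3). Count: 1.

1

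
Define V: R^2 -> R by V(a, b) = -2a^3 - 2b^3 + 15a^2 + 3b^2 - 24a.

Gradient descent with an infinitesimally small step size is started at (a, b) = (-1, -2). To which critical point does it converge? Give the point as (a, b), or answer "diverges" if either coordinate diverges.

V is separable, so gradient descent decouples: a follows -∂V/∂a, b follows -∂V/∂b.
∂V/∂a = -6(a - 4)(a - 1); at a=-1 this is -60, so a increases.
∂V/∂b = -6b(b - 1); at b=-2 this is -36, so b increases.
a converges to its nearest critical value 1 (a local min of the a-part); b converges to 0. The iterate converges to (1, 0).

(1, 0)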